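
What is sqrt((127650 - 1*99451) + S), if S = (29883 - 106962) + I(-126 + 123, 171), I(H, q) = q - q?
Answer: 4*I*sqrt(3055) ≈ 221.09*I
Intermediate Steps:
I(H, q) = 0
S = -77079 (S = (29883 - 106962) + 0 = -77079 + 0 = -77079)
sqrt((127650 - 1*99451) + S) = sqrt((127650 - 1*99451) - 77079) = sqrt((127650 - 99451) - 77079) = sqrt(28199 - 77079) = sqrt(-48880) = 4*I*sqrt(3055)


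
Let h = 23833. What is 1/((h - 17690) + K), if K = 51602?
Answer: 1/57745 ≈ 1.7318e-5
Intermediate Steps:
1/((h - 17690) + K) = 1/((23833 - 17690) + 51602) = 1/(6143 + 51602) = 1/57745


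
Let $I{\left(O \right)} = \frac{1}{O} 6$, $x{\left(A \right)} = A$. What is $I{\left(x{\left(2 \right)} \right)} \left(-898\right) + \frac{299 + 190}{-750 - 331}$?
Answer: $- \frac{2912703}{1081} \approx -2694.5$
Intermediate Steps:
$I{\left(O \right)} = \frac{6}{O}$
$I{\left(x{\left(2 \right)} \right)} \left(-898\right) + \frac{299 + 190}{-750 - 331} = \frac{6}{2} \left(-898\right) + \frac{299 + 190}{-750 - 331} = 6 \cdot \frac{1}{2} \left(-898\right) + \frac{489}{-1081} = 3 \left(-898\right) + 489 \left(- \frac{1}{1081}\right) = -2694 - \frac{489}{1081} = - \frac{2912703}{1081}$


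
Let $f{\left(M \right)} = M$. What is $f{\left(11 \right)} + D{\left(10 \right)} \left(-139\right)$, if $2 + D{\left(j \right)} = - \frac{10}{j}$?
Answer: $428$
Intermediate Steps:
$D{\left(j \right)} = -2 - \frac{10}{j}$
$f{\left(11 \right)} + D{\left(10 \right)} \left(-139\right) = 11 + \left(-2 - \frac{10}{10}\right) \left(-139\right) = 11 + \left(-2 - 1\right) \left(-139\right) = 11 - -417 = 11 + 417 = 428$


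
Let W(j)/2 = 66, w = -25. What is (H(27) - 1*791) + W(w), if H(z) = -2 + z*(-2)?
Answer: -715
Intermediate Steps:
W(j) = 132 (W(j) = 2*66 = 132)
H(z) = -2 - 2*z
(H(27) - 1*791) + W(w) = ((-2 - 2*27) - 1*791) + 132 = ((-2 - 54) - 791) + 132 = (-56 - 791) + 132 = -847 + 132 = -715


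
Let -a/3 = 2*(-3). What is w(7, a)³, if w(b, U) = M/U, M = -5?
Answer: -125/5832 ≈ -0.021433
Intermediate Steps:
a = 18 (a = -6*(-3) = -3*(-6) = 18)
w(b, U) = -5/U
w(7, a)³ = (-5/18)³ = -125/5832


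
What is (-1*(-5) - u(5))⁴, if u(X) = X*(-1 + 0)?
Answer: 10000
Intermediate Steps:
u(X) = -X (u(X) = X*(-1) = -X)
(-1*(-5) - u(5))⁴ = (-1*(-5) - (-1)*5)⁴ = (5 - 1*(-5))⁴ = (5 + 5)⁴ = 10⁴ = 10000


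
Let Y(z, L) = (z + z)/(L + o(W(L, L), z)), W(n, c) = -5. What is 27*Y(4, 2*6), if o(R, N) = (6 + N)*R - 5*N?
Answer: -108/29 ≈ -3.7241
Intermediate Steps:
o(R, N) = -5*N + R*(6 + N) (o(R, N) = R*(6 + N) - 5*N = -5*N + R*(6 + N))
Y(z, L) = 2*z/(-30 + L - 10*z) (Y(z, L) = (z + z)/(L + (-5*z + 6*(-5) + z*(-5))) = (2*z)/(L + (-5*z - 30 - 5*z)) = (2*z)/(L + (-30 - 10*z)) = (2*z)/(-30 + L - 10*z) = 2*z/(-30 + L - 10*z))
27*Y(4, 2*6) = 27*(2*4/(-30 + 2*6 - 10*4)) = 27*(2*4/(-30 + 12 - 40)) = 27*(2*4/(-58)) = 27*(2*4*(-1/58)) = 27*(-4/29) = -108/29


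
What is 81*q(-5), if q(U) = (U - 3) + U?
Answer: -1053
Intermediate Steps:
q(U) = -3 + 2*U (q(U) = (-3 + U) + U = -3 + 2*U)
81*q(-5) = 81*(-3 + 2*(-5)) = 81*(-3 - 10) = 81*(-13) = -1053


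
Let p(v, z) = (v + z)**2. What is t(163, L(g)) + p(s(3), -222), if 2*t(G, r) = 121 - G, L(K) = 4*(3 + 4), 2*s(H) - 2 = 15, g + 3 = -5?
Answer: 182245/4 ≈ 45561.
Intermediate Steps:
g = -8 (g = -3 - 5 = -8)
s(H) = 17/2 (s(H) = 1 + (1/2)*15 = 1 + 15/2 = 17/2)
L(K) = 28 (L(K) = 4*7 = 28)
t(G, r) = 121/2 - G/2 (t(G, r) = (121 - G)/2 = 121/2 - G/2)
t(163, L(g)) + p(s(3), -222) = (121/2 - 1/2*163) + (17/2 - 222)**2 = (121/2 - 163/2) + (-427/2)**2 = -21 + 182329/4 = 182245/4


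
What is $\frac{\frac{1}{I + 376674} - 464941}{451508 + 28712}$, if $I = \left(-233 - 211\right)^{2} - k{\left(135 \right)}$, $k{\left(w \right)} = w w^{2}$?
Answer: $- \frac{438570708833}{452983122150} \approx -0.96818$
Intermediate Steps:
$k{\left(w \right)} = w^{3}$
$I = -2263239$ ($I = \left(-233 - 211\right)^{2} - 135^{3} = \left(-444\right)^{2} - 2460375 = 197136 - 2460375 = -2263239$)
$\frac{\frac{1}{I + 376674} - 464941}{451508 + 28712} = \frac{\frac{1}{-2263239 + 376674} - 464941}{451508 + 28712} = \frac{\frac{1}{-1886565} - 464941}{480220} = \left(- \frac{1}{1886565} - 464941\right) \frac{1}{480220} = \left(- \frac{877141417666}{1886565}\right) \frac{1}{480220} = - \frac{438570708833}{452983122150}$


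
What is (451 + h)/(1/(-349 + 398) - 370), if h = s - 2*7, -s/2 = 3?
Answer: -21119/18129 ≈ -1.1649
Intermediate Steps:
s = -6 (s = -2*3 = -6)
h = -20 (h = -6 - 2*7 = -6 - 14 = -20)
(451 + h)/(1/(-349 + 398) - 370) = (451 - 20)/(1/(-349 + 398) - 370) = 431/(1/49 - 370) = 431/(-18129/49) = 431*(-49/18129) = -21119/18129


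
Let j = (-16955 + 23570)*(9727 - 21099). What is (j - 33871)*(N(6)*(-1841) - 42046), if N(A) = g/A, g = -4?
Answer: 9215995822856/3 ≈ 3.0720e+12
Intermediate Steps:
j = -75225780 (j = 6615*(-11372) = -75225780)
N(A) = -4/A
(j - 33871)*(N(6)*(-1841) - 42046) = (-75225780 - 33871)*(-4/6*(-1841) - 42046) = -75259651*(-4*⅙*(-1841) - 42046) = -75259651*(-⅔*(-1841) - 42046) = -75259651*(3682/3 - 42046) = -75259651*(-122456/3) = 9215995822856/3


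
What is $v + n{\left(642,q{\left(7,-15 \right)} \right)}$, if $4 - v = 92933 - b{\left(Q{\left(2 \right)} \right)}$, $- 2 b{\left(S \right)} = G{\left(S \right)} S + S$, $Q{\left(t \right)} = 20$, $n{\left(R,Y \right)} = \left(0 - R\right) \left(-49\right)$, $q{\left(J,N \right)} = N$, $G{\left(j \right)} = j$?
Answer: $-61681$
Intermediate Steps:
$n{\left(R,Y \right)} = 49 R$ ($n{\left(R,Y \right)} = - R \left(-49\right) = 49 R$)
$b{\left(S \right)} = - \frac{S}{2} - \frac{S^{2}}{2}$ ($b{\left(S \right)} = - \frac{S S + S}{2} = - \frac{S^{2} + S}{2} = - \frac{S + S^{2}}{2} = - \frac{S}{2} - \frac{S^{2}}{2}$)
$v = -93139$ ($v = 4 - \left(92933 - \left(- \frac{1}{2}\right) 20 \left(1 + 20\right)\right) = 4 - \left(92933 - \left(- \frac{1}{2}\right) 20 \cdot 21\right) = 4 - \left(92933 - -210\right) = 4 - \left(92933 + 210\right) = 4 - 93143 = -93139$)
$v + n{\left(642,q{\left(7,-15 \right)} \right)} = -93139 + 49 \cdot 642 = -93139 + 31458 = -61681$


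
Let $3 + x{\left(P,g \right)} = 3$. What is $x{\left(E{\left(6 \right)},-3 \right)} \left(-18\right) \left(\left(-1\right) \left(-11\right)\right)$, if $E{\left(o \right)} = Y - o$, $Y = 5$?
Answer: $0$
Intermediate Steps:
$E{\left(o \right)} = 5 - o$
$x{\left(P,g \right)} = 0$ ($x{\left(P,g \right)} = -3 + 3 = 0$)
$x{\left(E{\left(6 \right)},-3 \right)} \left(-18\right) \left(\left(-1\right) \left(-11\right)\right) = 0 \left(-18\right) \left(\left(-1\right) \left(-11\right)\right) = 0 \cdot 11 = 0$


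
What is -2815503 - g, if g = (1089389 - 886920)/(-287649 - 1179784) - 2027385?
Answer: -1156510158625/1467433 ≈ -7.8812e+5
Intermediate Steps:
g = -2975051855174/1467433 (g = 202469/(-1467433) - 2027385 = 202469*(-1/1467433) - 2027385 = -202469/1467433 - 2027385 = -2975051855174/1467433 ≈ -2.0274e+6)
-2815503 - g = -2815503 - 1*(-2975051855174/1467433) = -2815503 + 2975051855174/1467433 = -1156510158625/1467433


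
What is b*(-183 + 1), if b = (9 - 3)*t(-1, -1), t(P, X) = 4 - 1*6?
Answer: 2184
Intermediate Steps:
t(P, X) = -2 (t(P, X) = 4 - 6 = -2)
b = -12 (b = (9 - 3)*(-2) = 6*(-2) = -12)
b*(-183 + 1) = -12*(-183 + 1) = -12*(-182) = 2184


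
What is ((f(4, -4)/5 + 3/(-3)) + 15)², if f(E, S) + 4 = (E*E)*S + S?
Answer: 4/25 ≈ 0.16000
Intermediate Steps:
f(E, S) = -4 + S + S*E² (f(E, S) = -4 + ((E*E)*S + S) = -4 + (E²*S + S) = -4 + (S*E² + S) = -4 + (S + S*E²) = -4 + S + S*E²)
((f(4, -4)/5 + 3/(-3)) + 15)² = (((-4 - 4 - 4*4²)/5 + 3/(-3)) + 15)² = (((-4 - 4 - 4*16)*(⅕) + 3*(-⅓)) + 15)² = (((-4 - 4 - 64)*(⅕) - 1) + 15)² = ((-72*⅕ - 1) + 15)² = ((-72/5 - 1) + 15)² = (-77/5 + 15)² = (-⅖)² = 4/25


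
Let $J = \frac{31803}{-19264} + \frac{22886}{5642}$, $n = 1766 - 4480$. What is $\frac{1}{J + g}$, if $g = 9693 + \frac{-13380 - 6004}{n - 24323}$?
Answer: $\frac{209898829504}{2035204743159299} \approx 0.00010313$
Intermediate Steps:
$n = -2714$ ($n = 1766 - 4480 = -2714$)
$J = \frac{18674527}{7763392}$ ($J = 31803 \left(- \frac{1}{19264}\right) + 22886 \cdot \frac{1}{5642} = - \frac{31803}{19264} + \frac{11443}{2821} = \frac{18674527}{7763392} \approx 2.4055$)
$g = \frac{262089025}{27037}$ ($g = 9693 + \frac{-13380 - 6004}{-2714 - 24323} = 9693 - \frac{19384}{-27037} = 9693 - - \frac{19384}{27037} = 9693 + \frac{19384}{27037} = \frac{262089025}{27037} \approx 9693.7$)
$\frac{1}{J + g} = \frac{1}{\frac{18674527}{7763392} + \frac{262089025}{27037}} = \frac{1}{\frac{2035204743159299}{209898829504}} = \frac{209898829504}{2035204743159299}$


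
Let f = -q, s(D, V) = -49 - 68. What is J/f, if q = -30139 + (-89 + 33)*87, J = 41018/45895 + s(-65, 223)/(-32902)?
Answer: 1354943951/52867915560190 ≈ 2.5629e-5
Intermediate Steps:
s(D, V) = -117
J = 1354943951/1510037290 (J = 41018/45895 - 117/(-32902) = 41018*(1/45895) - 117*(-1/32902) = 41018/45895 + 117/32902 = 1354943951/1510037290 ≈ 0.89729)
q = -35011 (q = -30139 - 56*87 = -30139 - 4872 = -35011)
f = 35011 (f = -1*(-35011) = 35011)
J/f = (1354943951/1510037290)/35011 = (1354943951/1510037290)*(1/35011) = 1354943951/52867915560190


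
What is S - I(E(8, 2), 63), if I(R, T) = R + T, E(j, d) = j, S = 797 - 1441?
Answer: -715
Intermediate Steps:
S = -644
S - I(E(8, 2), 63) = -644 - (8 + 63) = -644 - 1*71 = -644 - 71 = -715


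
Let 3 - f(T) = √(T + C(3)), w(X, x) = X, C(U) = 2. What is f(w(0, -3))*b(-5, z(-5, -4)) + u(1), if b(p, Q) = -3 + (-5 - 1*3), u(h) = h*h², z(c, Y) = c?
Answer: -32 + 11*√2 ≈ -16.444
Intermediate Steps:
u(h) = h³
b(p, Q) = -11 (b(p, Q) = -3 + (-5 - 3) = -3 - 8 = -11)
f(T) = 3 - √(2 + T) (f(T) = 3 - √(T + 2) = 3 - √(2 + T))
f(w(0, -3))*b(-5, z(-5, -4)) + u(1) = (3 - √(2 + 0))*(-11) + 1³ = (3 - √2)*(-11) + 1 = (-33 + 11*√2) + 1 = -32 + 11*√2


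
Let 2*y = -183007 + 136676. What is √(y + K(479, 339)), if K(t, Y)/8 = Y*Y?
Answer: √3584810/2 ≈ 946.68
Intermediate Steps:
K(t, Y) = 8*Y² (K(t, Y) = 8*(Y*Y) = 8*Y²)
y = -46331/2 (y = (-183007 + 136676)/2 = (½)*(-46331) = -46331/2 ≈ -23166.)
√(y + K(479, 339)) = √(-46331/2 + 8*339²) = √(-46331/2 + 8*114921) = √(-46331/2 + 919368) = √(1792405/2) = √3584810/2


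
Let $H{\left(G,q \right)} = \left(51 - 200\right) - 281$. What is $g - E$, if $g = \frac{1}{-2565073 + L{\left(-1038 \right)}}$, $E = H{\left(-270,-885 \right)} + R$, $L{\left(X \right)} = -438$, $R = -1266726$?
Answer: $\frac{3250902656715}{2565511} \approx 1.2672 \cdot 10^{6}$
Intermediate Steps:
$H{\left(G,q \right)} = -430$ ($H{\left(G,q \right)} = -149 - 281 = -430$)
$E = -1267156$ ($E = -430 - 1266726 = -1267156$)
$g = - \frac{1}{2565511}$ ($g = \frac{1}{-2565073 - 438} = \frac{1}{-2565511} = - \frac{1}{2565511} \approx -3.8979 \cdot 10^{-7}$)
$g - E = - \frac{1}{2565511} - -1267156 = - \frac{1}{2565511} + 1267156 = \frac{3250902656715}{2565511}$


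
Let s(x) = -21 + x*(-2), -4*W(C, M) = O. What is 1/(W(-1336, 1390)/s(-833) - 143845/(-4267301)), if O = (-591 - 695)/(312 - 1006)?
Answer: 9743357681260/325691660157 ≈ 29.916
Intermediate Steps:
O = 643/347 (O = -1286/(-694) = -1286*(-1/694) = 643/347 ≈ 1.8530)
W(C, M) = -643/1388 (W(C, M) = -1/4*643/347 = -643/1388)
s(x) = -21 - 2*x
1/(W(-1336, 1390)/s(-833) - 143845/(-4267301)) = 1/(-643/(1388*(-21 - 2*(-833))) - 143845/(-4267301)) = 1/(-643/(1388*(-21 + 1666)) - 143845*(-1/4267301)) = 1/(-643/1388/1645 + 143845/4267301) = 1/(-643/1388*1/1645 + 143845/4267301) = 1/(-643/2283260 + 143845/4267301) = 1/(325691660157/9743357681260) = 9743357681260/325691660157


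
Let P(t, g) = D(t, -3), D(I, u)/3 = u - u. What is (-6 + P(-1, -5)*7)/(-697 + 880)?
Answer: -2/61 ≈ -0.032787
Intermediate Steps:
D(I, u) = 0 (D(I, u) = 3*(u - u) = 3*0 = 0)
P(t, g) = 0
(-6 + P(-1, -5)*7)/(-697 + 880) = (-6 + 0*7)/(-697 + 880) = (-6 + 0)/183 = (1/183)*(-6) = -2/61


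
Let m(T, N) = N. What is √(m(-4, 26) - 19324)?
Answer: I*√19298 ≈ 138.92*I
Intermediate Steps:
√(m(-4, 26) - 19324) = √(26 - 19324) = √(-19298) = I*√19298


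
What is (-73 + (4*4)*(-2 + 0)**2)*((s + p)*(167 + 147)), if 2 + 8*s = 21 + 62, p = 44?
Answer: -611829/4 ≈ -1.5296e+5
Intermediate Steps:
s = 81/8 (s = -1/4 + (21 + 62)/8 = -1/4 + (1/8)*83 = -1/4 + 83/8 = 81/8 ≈ 10.125)
(-73 + (4*4)*(-2 + 0)**2)*((s + p)*(167 + 147)) = (-73 + (4*4)*(-2 + 0)**2)*((81/8 + 44)*(167 + 147)) = (-73 + 16*(-2)**2)*((433/8)*314) = (-73 + 16*4)*(67981/4) = (-73 + 64)*(67981/4) = -9*67981/4 = -611829/4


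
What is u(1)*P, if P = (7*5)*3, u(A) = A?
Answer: 105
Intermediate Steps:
P = 105 (P = 35*3 = 105)
u(1)*P = 1*105 = 105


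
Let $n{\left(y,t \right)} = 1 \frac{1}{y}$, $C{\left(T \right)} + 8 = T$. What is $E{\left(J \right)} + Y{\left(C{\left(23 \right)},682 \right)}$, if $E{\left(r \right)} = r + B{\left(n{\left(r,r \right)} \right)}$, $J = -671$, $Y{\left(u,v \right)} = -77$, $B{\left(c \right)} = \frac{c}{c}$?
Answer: $-747$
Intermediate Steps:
$C{\left(T \right)} = -8 + T$
$n{\left(y,t \right)} = \frac{1}{y}$
$B{\left(c \right)} = 1$
$E{\left(r \right)} = 1 + r$ ($E{\left(r \right)} = r + 1 = 1 + r$)
$E{\left(J \right)} + Y{\left(C{\left(23 \right)},682 \right)} = \left(1 - 671\right) - 77 = -670 - 77 = -747$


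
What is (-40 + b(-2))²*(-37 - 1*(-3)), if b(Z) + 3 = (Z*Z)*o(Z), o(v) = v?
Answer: -88434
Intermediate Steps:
b(Z) = -3 + Z³ (b(Z) = -3 + (Z*Z)*Z = -3 + Z²*Z = -3 + Z³)
(-40 + b(-2))²*(-37 - 1*(-3)) = (-40 + (-3 + (-2)³))²*(-37 - 1*(-3)) = (-40 + (-3 - 8))²*(-37 + 3) = (-40 - 11)²*(-34) = (-51)²*(-34) = 2601*(-34) = -88434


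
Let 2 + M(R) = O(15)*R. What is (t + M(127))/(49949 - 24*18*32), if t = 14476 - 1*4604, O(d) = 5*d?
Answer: 3879/7225 ≈ 0.53689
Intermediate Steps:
t = 9872 (t = 14476 - 4604 = 9872)
M(R) = -2 + 75*R (M(R) = -2 + (5*15)*R = -2 + 75*R)
(t + M(127))/(49949 - 24*18*32) = (9872 + (-2 + 75*127))/(49949 - 24*18*32) = (9872 + (-2 + 9525))/(49949 - 432*32) = (9872 + 9523)/(49949 - 13824) = 19395/36125 = 19395*(1/36125) = 3879/7225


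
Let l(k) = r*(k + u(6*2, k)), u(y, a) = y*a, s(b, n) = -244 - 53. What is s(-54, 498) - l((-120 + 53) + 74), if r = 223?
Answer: -20590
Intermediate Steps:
s(b, n) = -297
u(y, a) = a*y
l(k) = 2899*k (l(k) = 223*(k + k*(6*2)) = 223*(k + k*12) = 223*(k + 12*k) = 223*(13*k) = 2899*k)
s(-54, 498) - l((-120 + 53) + 74) = -297 - 2899*((-120 + 53) + 74) = -297 - 2899*(-67 + 74) = -297 - 2899*7 = -297 - 1*20293 = -297 - 20293 = -20590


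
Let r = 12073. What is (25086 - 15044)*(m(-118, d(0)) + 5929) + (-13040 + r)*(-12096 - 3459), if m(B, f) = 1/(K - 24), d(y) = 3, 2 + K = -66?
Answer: 3430707317/46 ≈ 7.4581e+7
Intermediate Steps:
K = -68 (K = -2 - 66 = -68)
m(B, f) = -1/92 (m(B, f) = 1/(-68 - 24) = 1/(-92) = -1/92)
(25086 - 15044)*(m(-118, d(0)) + 5929) + (-13040 + r)*(-12096 - 3459) = (25086 - 15044)*(-1/92 + 5929) + (-13040 + 12073)*(-12096 - 3459) = 10042*(545467/92) - 967*(-15555) = 2738789807/46 + 15041685 = 3430707317/46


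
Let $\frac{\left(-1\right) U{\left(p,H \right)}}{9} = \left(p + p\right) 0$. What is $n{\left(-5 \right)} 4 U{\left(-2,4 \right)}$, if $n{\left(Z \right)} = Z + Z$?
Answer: $0$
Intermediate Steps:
$n{\left(Z \right)} = 2 Z$
$U{\left(p,H \right)} = 0$ ($U{\left(p,H \right)} = - 9 \left(p + p\right) 0 = - 9 \cdot 2 p 0 = \left(-9\right) 0 = 0$)
$n{\left(-5 \right)} 4 U{\left(-2,4 \right)} = 2 \left(-5\right) 4 \cdot 0 = \left(-10\right) 4 \cdot 0 = \left(-40\right) 0 = 0$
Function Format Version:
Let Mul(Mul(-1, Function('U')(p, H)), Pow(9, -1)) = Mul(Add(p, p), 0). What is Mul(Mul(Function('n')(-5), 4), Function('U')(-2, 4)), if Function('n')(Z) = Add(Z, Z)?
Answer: 0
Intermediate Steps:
Function('n')(Z) = Mul(2, Z)
Function('U')(p, H) = 0 (Function('U')(p, H) = Mul(-9, Mul(Add(p, p), 0)) = Mul(-9, Mul(Mul(2, p), 0)) = Mul(-9, 0) = 0)
Mul(Mul(Function('n')(-5), 4), Function('U')(-2, 4)) = Mul(Mul(Mul(2, -5), 4), 0) = Mul(Mul(-10, 4), 0) = Mul(-40, 0) = 0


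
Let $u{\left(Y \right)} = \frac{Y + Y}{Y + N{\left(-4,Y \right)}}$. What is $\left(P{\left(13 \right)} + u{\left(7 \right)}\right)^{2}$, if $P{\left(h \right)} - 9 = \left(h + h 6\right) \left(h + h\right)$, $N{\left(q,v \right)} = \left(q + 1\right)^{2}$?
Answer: $\frac{361266049}{64} \approx 5.6448 \cdot 10^{6}$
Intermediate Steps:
$N{\left(q,v \right)} = \left(1 + q\right)^{2}$
$P{\left(h \right)} = 9 + 14 h^{2}$ ($P{\left(h \right)} = 9 + \left(h + h 6\right) \left(h + h\right) = 9 + \left(h + 6 h\right) 2 h = 9 + 7 h 2 h = 9 + 14 h^{2}$)
$u{\left(Y \right)} = \frac{2 Y}{9 + Y}$ ($u{\left(Y \right)} = \frac{Y + Y}{Y + \left(1 - 4\right)^{2}} = \frac{2 Y}{Y + \left(-3\right)^{2}} = \frac{2 Y}{Y + 9} = \frac{2 Y}{9 + Y}$)
$\left(P{\left(13 \right)} + u{\left(7 \right)}\right)^{2} = \left(\left(9 + 14 \cdot 13^{2}\right) + 2 \cdot 7 \frac{1}{9 + 7}\right)^{2} = \left(\left(9 + 14 \cdot 169\right) + 2 \cdot 7 \cdot \frac{1}{16}\right)^{2} = \left(\left(9 + 2366\right) + 2 \cdot 7 \cdot \frac{1}{16}\right)^{2} = \left(2375 + \frac{7}{8}\right)^{2} = \left(\frac{19007}{8}\right)^{2} = \frac{361266049}{64}$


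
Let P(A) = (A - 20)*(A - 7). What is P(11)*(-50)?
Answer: 1800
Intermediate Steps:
P(A) = (-20 + A)*(-7 + A)
P(11)*(-50) = (140 + 11² - 27*11)*(-50) = (140 + 121 - 297)*(-50) = -36*(-50) = 1800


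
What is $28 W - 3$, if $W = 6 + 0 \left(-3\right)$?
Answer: $165$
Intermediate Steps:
$W = 6$ ($W = 6 + 0 = 6$)
$28 W - 3 = 28 \cdot 6 - 3 = 168 - 3 = 165$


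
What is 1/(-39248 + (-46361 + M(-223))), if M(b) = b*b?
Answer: -1/35880 ≈ -2.7871e-5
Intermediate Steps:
M(b) = b**2
1/(-39248 + (-46361 + M(-223))) = 1/(-39248 + (-46361 + (-223)**2)) = 1/(-39248 + (-46361 + 49729)) = 1/(-39248 + 3368) = 1/(-35880) = -1/35880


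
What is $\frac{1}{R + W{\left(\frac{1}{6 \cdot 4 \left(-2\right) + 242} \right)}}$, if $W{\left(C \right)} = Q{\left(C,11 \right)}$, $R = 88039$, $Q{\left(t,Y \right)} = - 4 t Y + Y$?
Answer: $\frac{97}{8540828} \approx 1.1357 \cdot 10^{-5}$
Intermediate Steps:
$Q{\left(t,Y \right)} = Y - 4 Y t$ ($Q{\left(t,Y \right)} = - 4 Y t + Y = Y - 4 Y t$)
$W{\left(C \right)} = 11 - 44 C$ ($W{\left(C \right)} = 11 \left(1 - 4 C\right) = 11 - 44 C$)
$\frac{1}{R + W{\left(\frac{1}{6 \cdot 4 \left(-2\right) + 242} \right)}} = \frac{1}{88039 + \left(11 - \frac{44}{6 \cdot 4 \left(-2\right) + 242}\right)} = \frac{1}{88039 + \left(11 - \frac{44}{24 \left(-2\right) + 242}\right)} = \frac{1}{88039 + \left(11 - \frac{44}{-48 + 242}\right)} = \frac{1}{88039 + \left(11 - \frac{44}{194}\right)} = \frac{1}{88039 + \left(11 - \frac{22}{97}\right)} = \frac{1}{88039 + \frac{1045}{97}} = \frac{1}{\frac{8540828}{97}} = \frac{97}{8540828}$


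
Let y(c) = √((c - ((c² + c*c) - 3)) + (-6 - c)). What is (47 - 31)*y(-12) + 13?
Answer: 13 + 16*I*√291 ≈ 13.0 + 272.94*I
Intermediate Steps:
y(c) = √(-3 - 2*c²) (y(c) = √((c - ((c² + c²) - 3)) + (-6 - c)) = √((c - (2*c² - 3)) + (-6 - c)) = √((c - (-3 + 2*c²)) + (-6 - c)) = √((c + (3 - 2*c²)) + (-6 - c)) = √((3 + c - 2*c²) + (-6 - c)) = √(-3 - 2*c²))
(47 - 31)*y(-12) + 13 = (47 - 31)*√(-3 - 2*(-12)²) + 13 = 16*√(-3 - 2*144) + 13 = 16*√(-3 - 288) + 13 = 16*√(-291) + 13 = 16*(I*√291) + 13 = 16*I*√291 + 13 = 13 + 16*I*√291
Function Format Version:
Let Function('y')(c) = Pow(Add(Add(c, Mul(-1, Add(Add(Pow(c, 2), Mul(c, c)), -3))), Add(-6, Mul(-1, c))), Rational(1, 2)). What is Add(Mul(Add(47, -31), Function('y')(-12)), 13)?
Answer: Add(13, Mul(16, I, Pow(291, Rational(1, 2)))) ≈ Add(13.000, Mul(272.94, I))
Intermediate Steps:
Function('y')(c) = Pow(Add(-3, Mul(-2, Pow(c, 2))), Rational(1, 2)) (Function('y')(c) = Pow(Add(Add(c, Mul(-1, Add(Add(Pow(c, 2), Pow(c, 2)), -3))), Add(-6, Mul(-1, c))), Rational(1, 2)) = Pow(Add(Add(c, Mul(-1, Add(Mul(2, Pow(c, 2)), -3))), Add(-6, Mul(-1, c))), Rational(1, 2)) = Pow(Add(Add(c, Mul(-1, Add(-3, Mul(2, Pow(c, 2))))), Add(-6, Mul(-1, c))), Rational(1, 2)) = Pow(Add(Add(c, Add(3, Mul(-2, Pow(c, 2)))), Add(-6, Mul(-1, c))), Rational(1, 2)) = Pow(Add(Add(3, c, Mul(-2, Pow(c, 2))), Add(-6, Mul(-1, c))), Rational(1, 2)) = Pow(Add(-3, Mul(-2, Pow(c, 2))), Rational(1, 2)))
Add(Mul(Add(47, -31), Function('y')(-12)), 13) = Add(Mul(Add(47, -31), Pow(Add(-3, Mul(-2, Pow(-12, 2))), Rational(1, 2))), 13) = Add(Mul(16, Pow(Add(-3, Mul(-2, 144)), Rational(1, 2))), 13) = Add(Mul(16, Pow(Add(-3, -288), Rational(1, 2))), 13) = Add(Mul(16, Pow(-291, Rational(1, 2))), 13) = Add(Mul(16, Mul(I, Pow(291, Rational(1, 2)))), 13) = Add(Mul(16, I, Pow(291, Rational(1, 2))), 13) = Add(13, Mul(16, I, Pow(291, Rational(1, 2))))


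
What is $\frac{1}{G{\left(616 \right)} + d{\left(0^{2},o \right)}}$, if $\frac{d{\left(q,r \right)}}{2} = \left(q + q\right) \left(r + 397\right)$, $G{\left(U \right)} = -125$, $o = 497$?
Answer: $- \frac{1}{125} \approx -0.008$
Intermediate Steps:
$d{\left(q,r \right)} = 4 q \left(397 + r\right)$ ($d{\left(q,r \right)} = 2 \left(q + q\right) \left(r + 397\right) = 2 \cdot 2 q \left(397 + r\right) = 4 q \left(397 + r\right)$)
$\frac{1}{G{\left(616 \right)} + d{\left(0^{2},o \right)}} = \frac{1}{-125 + 4 \cdot 0^{2} \left(397 + 497\right)} = \frac{1}{-125 + 4 \cdot 0 \cdot 894} = \frac{1}{-125 + 0} = \frac{1}{-125} = - \frac{1}{125}$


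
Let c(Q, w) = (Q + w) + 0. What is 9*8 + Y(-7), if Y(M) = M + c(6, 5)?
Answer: 76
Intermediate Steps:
c(Q, w) = Q + w
Y(M) = 11 + M (Y(M) = M + (6 + 5) = M + 11 = 11 + M)
9*8 + Y(-7) = 9*8 + (11 - 7) = 72 + 4 = 76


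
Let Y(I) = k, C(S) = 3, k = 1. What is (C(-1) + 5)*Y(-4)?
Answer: 8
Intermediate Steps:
Y(I) = 1
(C(-1) + 5)*Y(-4) = (3 + 5)*1 = 8*1 = 8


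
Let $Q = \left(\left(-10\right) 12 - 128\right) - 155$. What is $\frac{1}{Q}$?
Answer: $- \frac{1}{403} \approx -0.0024814$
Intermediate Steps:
$Q = -403$ ($Q = \left(-120 - 128\right) - 155 = -248 - 155 = -403$)
$\frac{1}{Q} = \frac{1}{-403} = - \frac{1}{403}$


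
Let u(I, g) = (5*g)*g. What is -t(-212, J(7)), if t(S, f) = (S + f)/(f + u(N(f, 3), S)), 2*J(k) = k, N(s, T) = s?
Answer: 417/449447 ≈ 0.00092781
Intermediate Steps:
u(I, g) = 5*g²
J(k) = k/2
t(S, f) = (S + f)/(f + 5*S²)
-t(-212, J(7)) = -(-212 + (½)*7)/((½)*7 + 5*(-212)²) = -(-212 + 7/2)/(7/2 + 5*44944) = -(-417)/((7/2 + 224720)*2) = -(-417)/(449447/2*2) = -2*(-417)/(449447*2) = -1*(-417/449447) = 417/449447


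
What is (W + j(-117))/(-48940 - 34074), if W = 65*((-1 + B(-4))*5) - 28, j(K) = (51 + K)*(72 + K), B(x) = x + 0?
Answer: -1317/83014 ≈ -0.015865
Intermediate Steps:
B(x) = x
W = -1653 (W = 65*((-1 - 4)*5) - 28 = 65*(-5*5) - 28 = 65*(-25) - 28 = -1625 - 28 = -1653)
(W + j(-117))/(-48940 - 34074) = (-1653 + (3672 + (-117)**2 + 123*(-117)))/(-48940 - 34074) = (-1653 + (3672 + 13689 - 14391))/(-83014) = (-1653 + 2970)*(-1/83014) = 1317*(-1/83014) = -1317/83014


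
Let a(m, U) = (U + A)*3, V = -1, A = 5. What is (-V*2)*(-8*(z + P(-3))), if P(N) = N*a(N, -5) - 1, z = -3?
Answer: 64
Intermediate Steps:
a(m, U) = 15 + 3*U (a(m, U) = (U + 5)*3 = (5 + U)*3 = 15 + 3*U)
P(N) = -1 (P(N) = N*(15 + 3*(-5)) - 1 = N*(15 - 15) - 1 = N*0 - 1 = 0 - 1 = -1)
(-V*2)*(-8*(z + P(-3))) = (-1*(-1)*2)*(-8*(-3 - 1)) = (1*2)*(-8*(-4)) = 2*32 = 64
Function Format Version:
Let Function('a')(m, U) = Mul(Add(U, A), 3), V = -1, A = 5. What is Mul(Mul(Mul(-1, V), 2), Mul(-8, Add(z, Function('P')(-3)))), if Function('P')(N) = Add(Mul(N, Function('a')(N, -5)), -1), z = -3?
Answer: 64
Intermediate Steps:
Function('a')(m, U) = Add(15, Mul(3, U)) (Function('a')(m, U) = Mul(Add(U, 5), 3) = Mul(Add(5, U), 3) = Add(15, Mul(3, U)))
Function('P')(N) = -1 (Function('P')(N) = Add(Mul(N, Add(15, Mul(3, -5))), -1) = Add(Mul(N, Add(15, -15)), -1) = Add(Mul(N, 0), -1) = Add(0, -1) = -1)
Mul(Mul(Mul(-1, V), 2), Mul(-8, Add(z, Function('P')(-3)))) = Mul(Mul(Mul(-1, -1), 2), Mul(-8, Add(-3, -1))) = Mul(Mul(1, 2), Mul(-8, -4)) = Mul(2, 32) = 64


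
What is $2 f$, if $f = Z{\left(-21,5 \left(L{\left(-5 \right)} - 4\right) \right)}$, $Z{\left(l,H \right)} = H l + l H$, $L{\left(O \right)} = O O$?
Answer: $-8820$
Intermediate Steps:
$L{\left(O \right)} = O^{2}$
$Z{\left(l,H \right)} = 2 H l$ ($Z{\left(l,H \right)} = H l + H l = 2 H l$)
$f = -4410$ ($f = 2 \cdot 5 \left(\left(-5\right)^{2} - 4\right) \left(-21\right) = 2 \cdot 5 \left(25 - 4\right) \left(-21\right) = 2 \cdot 5 \cdot 21 \left(-21\right) = 2 \cdot 105 \left(-21\right) = -4410$)
$2 f = 2 \left(-4410\right) = -8820$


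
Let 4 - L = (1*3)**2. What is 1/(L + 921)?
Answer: 1/916 ≈ 0.0010917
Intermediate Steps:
L = -5 (L = 4 - (1*3)**2 = 4 - 1*3**2 = 4 - 1*9 = 4 - 9 = -5)
1/(L + 921) = 1/(-5 + 921) = 1/916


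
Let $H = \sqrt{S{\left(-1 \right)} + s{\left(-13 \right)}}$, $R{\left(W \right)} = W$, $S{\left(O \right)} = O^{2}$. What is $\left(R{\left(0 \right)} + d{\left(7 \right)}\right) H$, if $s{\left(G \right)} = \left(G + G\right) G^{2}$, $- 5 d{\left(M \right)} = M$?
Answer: $- \frac{7 i \sqrt{4393}}{5} \approx - 92.792 i$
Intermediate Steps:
$d{\left(M \right)} = - \frac{M}{5}$
$s{\left(G \right)} = 2 G^{3}$ ($s{\left(G \right)} = 2 G G^{2} = 2 G^{3}$)
$H = i \sqrt{4393}$ ($H = \sqrt{\left(-1\right)^{2} + 2 \left(-13\right)^{3}} = \sqrt{1 + 2 \left(-2197\right)} = \sqrt{1 - 4394} = \sqrt{-4393} = i \sqrt{4393} \approx 66.28 i$)
$\left(R{\left(0 \right)} + d{\left(7 \right)}\right) H = \left(0 - \frac{7}{5}\right) i \sqrt{4393} = - \frac{7 i \sqrt{4393}}{5}$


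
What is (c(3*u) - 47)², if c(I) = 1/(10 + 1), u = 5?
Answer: 266256/121 ≈ 2200.5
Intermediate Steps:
c(I) = 1/11
(c(3*u) - 47)² = (1/11 - 47)² = (-516/11)² = 266256/121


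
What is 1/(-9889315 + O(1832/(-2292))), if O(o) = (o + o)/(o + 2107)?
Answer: -1206853/11934949476611 ≈ -1.0112e-7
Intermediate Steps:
O(o) = 2*o/(2107 + o) (O(o) = (2*o)/(2107 + o) = 2*o/(2107 + o))
1/(-9889315 + O(1832/(-2292))) = 1/(-9889315 + 2*(1832/(-2292))/(2107 + 1832/(-2292))) = 1/(-9889315 + 2*(1832*(-1/2292))/(2107 + 1832*(-1/2292))) = 1/(-9889315 + 2*(-458/573)/(2107 - 458/573)) = 1/(-9889315 + 2*(-458/573)/(1206853/573)) = 1/(-9889315 + 2*(-458/573)*(573/1206853)) = 1/(-9889315 - 916/1206853) = 1/(-11934949476611/1206853) = -1206853/11934949476611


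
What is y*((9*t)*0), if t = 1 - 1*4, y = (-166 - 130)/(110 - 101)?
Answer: 0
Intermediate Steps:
y = -296/9 ≈ -32.889
t = -3 (t = 1 - 4 = -3)
y*((9*t)*0) = -296*9*(-3)*0/9 = -(-888)*0 = -296/9*0 = 0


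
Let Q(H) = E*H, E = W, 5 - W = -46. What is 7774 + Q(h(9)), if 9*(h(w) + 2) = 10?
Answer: 23186/3 ≈ 7728.7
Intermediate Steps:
W = 51 (W = 5 - 1*(-46) = 5 + 46 = 51)
h(w) = -8/9 (h(w) = -2 + (⅑)*10 = -2 + 10/9 = -8/9)
E = 51
Q(H) = 51*H
7774 + Q(h(9)) = 7774 + 51*(-8/9) = 7774 - 136/3 = 23186/3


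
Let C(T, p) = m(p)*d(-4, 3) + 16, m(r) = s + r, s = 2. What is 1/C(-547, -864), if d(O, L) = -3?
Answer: 1/2602 ≈ 0.00038432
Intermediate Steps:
m(r) = 2 + r
C(T, p) = 10 - 3*p (C(T, p) = (2 + p)*(-3) + 16 = (-6 - 3*p) + 16 = 10 - 3*p)
1/C(-547, -864) = 1/(10 - 3*(-864)) = 1/(10 + 2592) = 1/2602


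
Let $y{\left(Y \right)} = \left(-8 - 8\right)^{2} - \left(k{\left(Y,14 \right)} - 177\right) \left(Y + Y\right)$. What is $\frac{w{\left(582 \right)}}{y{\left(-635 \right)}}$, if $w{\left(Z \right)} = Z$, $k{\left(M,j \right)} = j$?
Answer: $- \frac{97}{34459} \approx -0.0028149$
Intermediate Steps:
$y{\left(Y \right)} = 256 + 326 Y$ ($y{\left(Y \right)} = \left(-8 - 8\right)^{2} - \left(14 - 177\right) \left(Y + Y\right) = \left(-16\right)^{2} - - 163 \cdot 2 Y = 256 - - 326 Y = 256 + 326 Y$)
$\frac{w{\left(582 \right)}}{y{\left(-635 \right)}} = \frac{582}{256 + 326 \left(-635\right)} = \frac{582}{256 - 207010} = \frac{582}{-206754} = 582 \left(- \frac{1}{206754}\right) = - \frac{97}{34459}$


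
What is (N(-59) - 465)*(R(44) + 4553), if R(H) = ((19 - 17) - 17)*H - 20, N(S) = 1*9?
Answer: -1766088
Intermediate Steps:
N(S) = 9
R(H) = -20 - 15*H (R(H) = (2 - 17)*H - 20 = -15*H - 20 = -20 - 15*H)
(N(-59) - 465)*(R(44) + 4553) = (9 - 465)*((-20 - 15*44) + 4553) = -456*((-20 - 660) + 4553) = -456*(-680 + 4553) = -456*3873 = -1766088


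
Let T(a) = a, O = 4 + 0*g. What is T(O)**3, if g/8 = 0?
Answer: 64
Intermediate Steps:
g = 0 (g = 8*0 = 0)
O = 4 (O = 4 + 0*0 = 4 + 0 = 4)
T(O)**3 = 4**3 = 64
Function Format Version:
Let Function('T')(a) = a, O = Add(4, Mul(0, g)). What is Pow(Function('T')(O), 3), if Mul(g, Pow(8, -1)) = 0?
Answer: 64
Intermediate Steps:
g = 0 (g = Mul(8, 0) = 0)
O = 4 (O = Add(4, Mul(0, 0)) = Add(4, 0) = 4)
Pow(Function('T')(O), 3) = Pow(4, 3) = 64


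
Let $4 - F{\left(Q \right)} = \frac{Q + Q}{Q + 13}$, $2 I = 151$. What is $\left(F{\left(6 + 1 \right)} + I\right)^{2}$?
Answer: $\frac{155236}{25} \approx 6209.4$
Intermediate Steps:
$I = \frac{151}{2}$ ($I = \frac{1}{2} \cdot 151 = \frac{151}{2} \approx 75.5$)
$F{\left(Q \right)} = 4 - \frac{2 Q}{13 + Q}$ ($F{\left(Q \right)} = 4 - \frac{Q + Q}{Q + 13} = 4 - \frac{2 Q}{13 + Q}$)
$\left(F{\left(6 + 1 \right)} + I\right)^{2} = \left(\frac{2 \left(26 + \left(6 + 1\right)\right)}{13 + \left(6 + 1\right)} + \frac{151}{2}\right)^{2} = \left(\frac{2 \left(26 + 7\right)}{13 + 7} + \frac{151}{2}\right)^{2} = \left(2 \cdot \frac{1}{20} \cdot 33 + \frac{151}{2}\right)^{2} = \left(\frac{33}{10} + \frac{151}{2}\right)^{2} = \left(\frac{394}{5}\right)^{2} = \frac{155236}{25}$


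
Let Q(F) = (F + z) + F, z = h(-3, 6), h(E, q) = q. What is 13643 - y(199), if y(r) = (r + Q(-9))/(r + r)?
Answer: 5429727/398 ≈ 13643.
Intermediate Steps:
z = 6
Q(F) = 6 + 2*F (Q(F) = (F + 6) + F = (6 + F) + F = 6 + 2*F)
y(r) = (-12 + r)/(2*r) (y(r) = (r + (6 + 2*(-9)))/(r + r) = (r + (6 - 18))/((2*r)) = (r - 12)*(1/(2*r)) = (-12 + r)*(1/(2*r)) = (-12 + r)/(2*r))
13643 - y(199) = 13643 - (-12 + 199)/(2*199) = 13643 - 187/(2*199) = 13643 - 1*187/398 = 13643 - 187/398 = 5429727/398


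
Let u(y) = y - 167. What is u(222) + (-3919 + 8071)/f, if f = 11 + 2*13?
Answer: 6187/37 ≈ 167.22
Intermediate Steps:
u(y) = -167 + y
f = 37 (f = 11 + 26 = 37)
u(222) + (-3919 + 8071)/f = (-167 + 222) + (-3919 + 8071)/37 = 55 + 4152*(1/37) = 55 + 4152/37 = 6187/37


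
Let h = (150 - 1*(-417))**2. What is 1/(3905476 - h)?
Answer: 1/3583987 ≈ 2.7902e-7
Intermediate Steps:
h = 321489 (h = (150 + 417)**2 = 567**2 = 321489)
1/(3905476 - h) = 1/(3905476 - 1*321489) = 1/(3905476 - 321489) = 1/3583987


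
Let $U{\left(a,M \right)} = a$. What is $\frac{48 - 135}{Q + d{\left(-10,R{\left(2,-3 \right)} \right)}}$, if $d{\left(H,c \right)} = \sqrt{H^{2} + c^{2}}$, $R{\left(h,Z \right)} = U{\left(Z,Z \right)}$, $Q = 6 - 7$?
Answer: $- \frac{29}{36} - \frac{29 \sqrt{109}}{36} \approx -9.2158$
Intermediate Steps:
$Q = -1$ ($Q = 6 - 7 = -1$)
$R{\left(h,Z \right)} = Z$
$\frac{48 - 135}{Q + d{\left(-10,R{\left(2,-3 \right)} \right)}} = \frac{48 - 135}{-1 + \sqrt{\left(-10\right)^{2} + \left(-3\right)^{2}}} = \frac{1}{-1 + \sqrt{100 + 9}} \left(-87\right) = \frac{1}{-1 + \sqrt{109}} \left(-87\right) = - \frac{87}{-1 + \sqrt{109}}$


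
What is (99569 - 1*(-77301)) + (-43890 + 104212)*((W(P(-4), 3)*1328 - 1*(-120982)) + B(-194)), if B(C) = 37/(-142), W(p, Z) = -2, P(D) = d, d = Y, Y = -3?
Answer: 506785370825/71 ≈ 7.1378e+9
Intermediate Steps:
d = -3
P(D) = -3
B(C) = -37/142 (B(C) = 37*(-1/142) = -37/142)
(99569 - 1*(-77301)) + (-43890 + 104212)*((W(P(-4), 3)*1328 - 1*(-120982)) + B(-194)) = (99569 - 1*(-77301)) + (-43890 + 104212)*((-2*1328 - 1*(-120982)) - 37/142) = (99569 + 77301) + 60322*((-2656 + 120982) - 37/142) = 176870 + 60322*(118326 - 37/142) = 176870 + 60322*(16802255/142) = 176870 + 506772813055/71 = 506785370825/71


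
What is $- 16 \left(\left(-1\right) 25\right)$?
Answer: $400$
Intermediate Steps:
$- 16 \left(\left(-1\right) 25\right) = \left(-16\right) \left(-25\right) = 400$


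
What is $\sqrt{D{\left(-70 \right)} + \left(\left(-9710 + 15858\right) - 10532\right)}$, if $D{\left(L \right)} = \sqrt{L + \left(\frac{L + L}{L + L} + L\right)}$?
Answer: $\sqrt{-4384 + i \sqrt{139}} \approx 0.089 + 66.212 i$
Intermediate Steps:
$D{\left(L \right)} = \sqrt{1 + 2 L}$ ($D{\left(L \right)} = \sqrt{L + \left(\frac{2 L}{2 L} + L\right)} = \sqrt{L + \left(2 L \frac{1}{2 L} + L\right)} = \sqrt{L + \left(1 + L\right)} = \sqrt{1 + 2 L}$)
$\sqrt{D{\left(-70 \right)} + \left(\left(-9710 + 15858\right) - 10532\right)} = \sqrt{\sqrt{1 + 2 \left(-70\right)} + \left(\left(-9710 + 15858\right) - 10532\right)} = \sqrt{\sqrt{1 - 140} + \left(6148 - 10532\right)} = \sqrt{\sqrt{-139} - 4384} = \sqrt{i \sqrt{139} - 4384} = \sqrt{-4384 + i \sqrt{139}}$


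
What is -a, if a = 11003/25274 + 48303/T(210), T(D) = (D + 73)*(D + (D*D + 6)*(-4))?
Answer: -45623581472/105031502999 ≈ -0.43438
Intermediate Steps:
T(D) = (73 + D)*(-24 + D - 4*D²) (T(D) = (73 + D)*(D + (D² + 6)*(-4)) = (73 + D)*(D + (6 + D²)*(-4)) = (73 + D)*(D + (-24 - 4*D²)) = (73 + D)*(-24 + D - 4*D²))
a = 45623581472/105031502999 (a = 11003/25274 + 48303/(-1752 - 291*210² - 4*210³ + 49*210) = 11003*(1/25274) + 48303/(-1752 - 291*44100 - 4*9261000 + 10290) = 11003/25274 + 48303/(-1752 - 12833100 - 37044000 + 10290) = 11003/25274 + 48303/(-49868562) = 11003/25274 + 48303*(-1/49868562) = 11003/25274 - 16101/16622854 = 45623581472/105031502999 ≈ 0.43438)
-a = -1*45623581472/105031502999 = -45623581472/105031502999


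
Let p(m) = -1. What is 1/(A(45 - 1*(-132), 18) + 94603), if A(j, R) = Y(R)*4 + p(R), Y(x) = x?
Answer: 1/94674 ≈ 1.0563e-5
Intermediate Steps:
A(j, R) = -1 + 4*R (A(j, R) = R*4 - 1 = 4*R - 1 = -1 + 4*R)
1/(A(45 - 1*(-132), 18) + 94603) = 1/((-1 + 4*18) + 94603) = 1/((-1 + 72) + 94603) = 1/(71 + 94603) = 1/94674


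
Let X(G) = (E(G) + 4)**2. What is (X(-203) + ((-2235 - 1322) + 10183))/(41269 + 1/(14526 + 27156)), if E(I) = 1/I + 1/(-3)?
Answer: 34213008060964/212660007842793 ≈ 0.16088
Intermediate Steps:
E(I) = -1/3 + 1/I (E(I) = 1/I + 1*(-1/3) = 1/I - 1/3 = -1/3 + 1/I)
X(G) = (4 + (3 - G)/(3*G))**2 (X(G) = ((3 - G)/(3*G) + 4)**2 = (4 + (3 - G)/(3*G))**2)
(X(-203) + ((-2235 - 1322) + 10183))/(41269 + 1/(14526 + 27156)) = ((1/9)*(3 + 11*(-203))**2/(-203)**2 + ((-2235 - 1322) + 10183))/(41269 + 1/(14526 + 27156)) = ((1/9)*(1/41209)*(3 - 2233)**2 + (-3557 + 10183))/(41269 + 1/41682) = ((1/9)*(1/41209)*(-2230)**2 + 6626)/(41269 + 1/41682) = ((1/9)*(1/41209)*4972900 + 6626)/(1720174459/41682) = (4972900/370881 + 6626)*(41682/1720174459) = (2462430406/370881)*(41682/1720174459) = 34213008060964/212660007842793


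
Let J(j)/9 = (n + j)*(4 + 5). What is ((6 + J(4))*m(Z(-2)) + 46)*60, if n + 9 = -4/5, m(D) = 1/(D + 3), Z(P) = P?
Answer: -25068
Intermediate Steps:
m(D) = 1/(3 + D)
n = -49/5 (n = -9 - 4/5 = -49/5 ≈ -9.8000)
J(j) = -3969/5 + 81*j (J(j) = 9*((-49/5 + j)*(4 + 5)) = 9*((-49/5 + j)*9) = 9*(-441/5 + 9*j) = -3969/5 + 81*j)
((6 + J(4))*m(Z(-2)) + 46)*60 = ((6 + (-3969/5 + 81*4))/(3 - 2) + 46)*60 = ((6 + (-3969/5 + 324))/1 + 46)*60 = ((6 - 2349/5)*1 + 46)*60 = (-2319/5*1 + 46)*60 = (-2319/5 + 46)*60 = -2089/5*60 = -25068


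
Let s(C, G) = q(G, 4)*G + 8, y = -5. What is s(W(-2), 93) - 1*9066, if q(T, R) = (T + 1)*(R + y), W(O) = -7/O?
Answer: -17800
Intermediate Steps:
q(T, R) = (1 + T)*(-5 + R) (q(T, R) = (T + 1)*(R - 5) = (1 + T)*(-5 + R))
s(C, G) = 8 + G*(-1 - G) (s(C, G) = (-5 + 4 - 5*G + 4*G)*G + 8 = (-1 - G)*G + 8 = G*(-1 - G) + 8 = 8 + G*(-1 - G))
s(W(-2), 93) - 1*9066 = (8 - 1*93 - 1*93**2) - 1*9066 = (8 - 93 - 1*8649) - 9066 = (8 - 93 - 8649) - 9066 = -8734 - 9066 = -17800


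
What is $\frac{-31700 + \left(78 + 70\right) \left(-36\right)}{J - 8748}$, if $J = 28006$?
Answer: $- \frac{18514}{9629} \approx -1.9227$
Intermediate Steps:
$\frac{-31700 + \left(78 + 70\right) \left(-36\right)}{J - 8748} = \frac{-31700 + \left(78 + 70\right) \left(-36\right)}{28006 - 8748} = \frac{-31700 + 148 \left(-36\right)}{19258} = \left(-31700 - 5328\right) \frac{1}{19258} = \left(-37028\right) \frac{1}{19258} = - \frac{18514}{9629}$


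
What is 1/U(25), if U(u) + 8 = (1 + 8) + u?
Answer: 1/26 ≈ 0.038462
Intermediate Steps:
U(u) = 1 + u (U(u) = -8 + ((1 + 8) + u) = -8 + (9 + u) = 1 + u)
1/U(25) = 1/(1 + 25) = 1/26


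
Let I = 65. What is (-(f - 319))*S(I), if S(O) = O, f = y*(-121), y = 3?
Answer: 44330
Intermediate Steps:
f = -363 (f = 3*(-121) = -363)
(-(f - 319))*S(I) = -(-363 - 319)*65 = -1*(-682)*65 = 682*65 = 44330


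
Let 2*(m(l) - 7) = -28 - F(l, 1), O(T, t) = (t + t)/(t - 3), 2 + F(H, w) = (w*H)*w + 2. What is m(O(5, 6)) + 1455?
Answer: 1446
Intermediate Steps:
F(H, w) = H*w² (F(H, w) = -2 + ((w*H)*w + 2) = -2 + ((H*w)*w + 2) = -2 + (H*w² + 2) = -2 + (2 + H*w²) = H*w²)
O(T, t) = 2*t/(-3 + t) (O(T, t) = (2*t)/(-3 + t) = 2*t/(-3 + t))
m(l) = -7 - l/2 (m(l) = 7 + (-28 - l*1²)/2 = 7 + (-28 - l)/2 = 7 + (-14 - l/2) = -7 - l/2)
m(O(5, 6)) + 1455 = (-7 - 6/(-3 + 6)) + 1455 = (-7 - 6/3) + 1455 = (-7 - ½*4) + 1455 = (-7 - 2) + 1455 = -9 + 1455 = 1446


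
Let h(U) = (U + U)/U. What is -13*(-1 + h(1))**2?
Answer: -13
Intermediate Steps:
h(U) = 2 (h(U) = (2*U)/U = 2)
-13*(-1 + h(1))**2 = -13*(-1 + 2)**2 = -13*1**2 = -13*1 = -13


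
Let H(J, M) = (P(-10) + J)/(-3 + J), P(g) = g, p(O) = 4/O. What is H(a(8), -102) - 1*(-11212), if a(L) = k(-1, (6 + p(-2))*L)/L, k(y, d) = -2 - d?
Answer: 325205/29 ≈ 11214.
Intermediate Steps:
a(L) = (-2 - 4*L)/L (a(L) = (-2 - (6 + 4/(-2))*L)/L = (-2 - (6 + 4*(-½))*L)/L = (-2 - (6 - 2)*L)/L = (-2 - 4*L)/L)
H(J, M) = (-10 + J)/(-3 + J)
H(a(8), -102) - 1*(-11212) = (-10 + (-4 - 2/8))/(-3 + (-4 - 2/8)) - 1*(-11212) = (-10 + (-4 - 2*⅛))/(-3 + (-4 - 2*⅛)) + 11212 = (-10 + (-4 - ¼))/(-3 + (-4 - ¼)) + 11212 = (-10 - 17/4)/(-3 - 17/4) + 11212 = -57/4/(-29/4) + 11212 = -4/29*(-57/4) + 11212 = 57/29 + 11212 = 325205/29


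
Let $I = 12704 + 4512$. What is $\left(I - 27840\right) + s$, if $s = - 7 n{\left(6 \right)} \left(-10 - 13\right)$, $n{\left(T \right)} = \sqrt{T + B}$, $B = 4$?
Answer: $-10624 + 161 \sqrt{10} \approx -10115.0$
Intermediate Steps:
$I = 17216$
$n{\left(T \right)} = \sqrt{4 + T}$ ($n{\left(T \right)} = \sqrt{T + 4} = \sqrt{4 + T}$)
$s = 161 \sqrt{10}$ ($s = - 7 \sqrt{4 + 6} \left(-10 - 13\right) = - 7 \sqrt{10} \left(-23\right) = 161 \sqrt{10} \approx 509.13$)
$\left(I - 27840\right) + s = \left(17216 - 27840\right) + 161 \sqrt{10} = -10624 + 161 \sqrt{10}$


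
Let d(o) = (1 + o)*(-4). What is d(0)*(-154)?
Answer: 616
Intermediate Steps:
d(o) = -4 - 4*o
d(0)*(-154) = (-4 - 4*0)*(-154) = (-4 + 0)*(-154) = -4*(-154) = 616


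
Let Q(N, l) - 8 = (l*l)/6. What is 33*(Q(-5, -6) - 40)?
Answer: -858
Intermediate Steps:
Q(N, l) = 8 + l**2/6 (Q(N, l) = 8 + (l*l)/6 = 8 + l**2*(1/6) = 8 + l**2/6)
33*(Q(-5, -6) - 40) = 33*((8 + (1/6)*(-6)**2) - 40) = 33*((8 + (1/6)*36) - 40) = 33*((8 + 6) - 40) = 33*(14 - 40) = 33*(-26) = -858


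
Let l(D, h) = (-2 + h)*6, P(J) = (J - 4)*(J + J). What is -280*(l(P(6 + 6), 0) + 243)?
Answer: -64680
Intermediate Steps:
P(J) = 2*J*(-4 + J) (P(J) = (-4 + J)*(2*J) = 2*J*(-4 + J))
l(D, h) = -12 + 6*h
-280*(l(P(6 + 6), 0) + 243) = -280*((-12 + 6*0) + 243) = -280*((-12 + 0) + 243) = -280*(-12 + 243) = -280*231 = -64680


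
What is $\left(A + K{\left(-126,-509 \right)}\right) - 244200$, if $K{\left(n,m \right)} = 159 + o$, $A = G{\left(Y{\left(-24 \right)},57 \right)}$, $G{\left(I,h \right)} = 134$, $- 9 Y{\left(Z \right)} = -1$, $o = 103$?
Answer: $-243804$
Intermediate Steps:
$Y{\left(Z \right)} = \frac{1}{9}$ ($Y{\left(Z \right)} = \left(- \frac{1}{9}\right) \left(-1\right) = \frac{1}{9}$)
$A = 134$
$K{\left(n,m \right)} = 262$ ($K{\left(n,m \right)} = 159 + 103 = 262$)
$\left(A + K{\left(-126,-509 \right)}\right) - 244200 = \left(134 + 262\right) - 244200 = 396 - 244200 = -243804$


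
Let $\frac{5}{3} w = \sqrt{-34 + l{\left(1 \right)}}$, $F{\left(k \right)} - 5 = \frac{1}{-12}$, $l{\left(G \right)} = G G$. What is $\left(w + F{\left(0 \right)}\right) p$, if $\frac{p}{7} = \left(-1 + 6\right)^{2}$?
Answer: $\frac{10325}{12} + 105 i \sqrt{33} \approx 860.42 + 603.18 i$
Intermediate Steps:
$l{\left(G \right)} = G^{2}$
$p = 175$ ($p = 7 \left(-1 + 6\right)^{2} = 7 \cdot 5^{2} = 7 \cdot 25 = 175$)
$F{\left(k \right)} = \frac{59}{12}$ ($F{\left(k \right)} = 5 + \frac{1}{-12} = 5 - \frac{1}{12} = \frac{59}{12}$)
$w = \frac{3 i \sqrt{33}}{5}$ ($w = \frac{3 \sqrt{-34 + 1^{2}}}{5} = \frac{3 \sqrt{-34 + 1}}{5} = \frac{3 \sqrt{-33}}{5} = \frac{3 i \sqrt{33}}{5} \approx 3.4467 i$)
$\left(w + F{\left(0 \right)}\right) p = \left(\frac{3 i \sqrt{33}}{5} + \frac{59}{12}\right) 175 = \left(\frac{59}{12} + \frac{3 i \sqrt{33}}{5}\right) 175 = \frac{10325}{12} + 105 i \sqrt{33}$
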